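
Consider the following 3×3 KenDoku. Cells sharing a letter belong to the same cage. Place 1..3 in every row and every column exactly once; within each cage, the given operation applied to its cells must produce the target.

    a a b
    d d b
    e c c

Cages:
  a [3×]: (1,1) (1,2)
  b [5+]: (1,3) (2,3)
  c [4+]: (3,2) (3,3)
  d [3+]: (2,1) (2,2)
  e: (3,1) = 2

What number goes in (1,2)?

1

Cage e is given, leaving (3,1) = 2.
Column 1 already has 2, so (2,1) = 1.
The two cells of cage d must have sum 3, leaving (2,2) = 2.
Row 2 now contains 2, leaving (2,3) = 3.
Column 3 already has 3, so (3,3) = 1.
1 is placed in column 1; hence (1,1) = 3.
Cage a needs two cells with product 3, leaving (1,2) = 1.
Column 3 already has 3, which forces (1,3) = 2.
Row 3 already has 1; hence (3,2) = 3.
The full grid is 3 1 2 / 1 2 3 / 2 3 1.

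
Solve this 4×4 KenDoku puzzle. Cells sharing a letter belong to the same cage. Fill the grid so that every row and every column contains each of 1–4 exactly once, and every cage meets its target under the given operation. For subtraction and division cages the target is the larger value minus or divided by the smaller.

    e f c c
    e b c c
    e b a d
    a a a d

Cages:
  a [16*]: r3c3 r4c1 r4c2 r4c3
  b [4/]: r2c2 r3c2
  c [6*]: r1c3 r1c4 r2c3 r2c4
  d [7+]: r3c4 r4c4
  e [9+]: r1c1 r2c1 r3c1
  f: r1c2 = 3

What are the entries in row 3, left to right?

3 1 2 4

Cage f is a single given cell, so r1c2 = 3.
The 4 cells of cage a must have product 16; hence r3c3 = 2.
Column 3 now contains 2, leaving r1c3 = 1.
Cage c needs product 6, so r1c4 = 2.
Cage c has product 6, so r2c3 = 3.
The 4 cells of cage c must have product 6, so r2c4 = 1.
1 is placed in column 3, which forces r4c3 = 4.
Row 4 now contains 4, leaving r4c4 = 3.
Row 1 already has 2, leaving r1c1 = 4.
Cage e has sum 9; hence r2c1 = 2.
Row 2 now contains 1, so r2c2 = 4.
The 3 cells of cage e must have sum 9, so r3c1 = 3.
The two cells of cage b must have quotient 4, leaving r3c2 = 1.
Column 4 now contains 3, so r3c4 = 4.
Column 1 already has 2, which forces r4c1 = 1.
Column 2 now contains 1, which forces r4c2 = 2.
Completed grid: 4 3 1 2 / 2 4 3 1 / 3 1 2 4 / 1 2 4 3.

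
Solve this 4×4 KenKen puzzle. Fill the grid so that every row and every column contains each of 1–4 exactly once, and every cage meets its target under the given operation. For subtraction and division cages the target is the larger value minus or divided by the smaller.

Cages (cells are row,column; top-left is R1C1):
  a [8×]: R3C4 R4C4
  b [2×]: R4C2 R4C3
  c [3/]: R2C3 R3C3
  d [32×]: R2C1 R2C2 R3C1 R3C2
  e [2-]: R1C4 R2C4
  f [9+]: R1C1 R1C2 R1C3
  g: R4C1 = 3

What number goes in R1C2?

3

Cage g is given, which forces R4C1 = 3.
Row 1 needs a 1, and only R1C4 is open for it.
Cage e needs two cells with difference 2; hence R2C4 = 3.
Row 2 now contains 3, so R2C3 = 1.
The two cells of cage c must have quotient 3, so R3C3 = 3.
Column 3 now contains 1; hence R4C3 = 2.
Row 4 already has 2, so R4C4 = 4.
Cage f needs sum 9, leaving R1C1 = 2.
Cage f has sum 9, which forces R1C2 = 3.
2 is placed in column 3, so R1C3 = 4.
2 is placed in column 1, which forces R2C1 = 4.
Row 2 already has 4, which forces R2C2 = 2.
Column 1 now contains 4; hence R3C1 = 1.
Row 3 now contains 1, so R3C2 = 4.
Column 4 now contains 4, so R3C4 = 2.
Row 4 already has 2, which forces R4C2 = 1.
Filled in: 2 3 4 1 / 4 2 1 3 / 1 4 3 2 / 3 1 2 4.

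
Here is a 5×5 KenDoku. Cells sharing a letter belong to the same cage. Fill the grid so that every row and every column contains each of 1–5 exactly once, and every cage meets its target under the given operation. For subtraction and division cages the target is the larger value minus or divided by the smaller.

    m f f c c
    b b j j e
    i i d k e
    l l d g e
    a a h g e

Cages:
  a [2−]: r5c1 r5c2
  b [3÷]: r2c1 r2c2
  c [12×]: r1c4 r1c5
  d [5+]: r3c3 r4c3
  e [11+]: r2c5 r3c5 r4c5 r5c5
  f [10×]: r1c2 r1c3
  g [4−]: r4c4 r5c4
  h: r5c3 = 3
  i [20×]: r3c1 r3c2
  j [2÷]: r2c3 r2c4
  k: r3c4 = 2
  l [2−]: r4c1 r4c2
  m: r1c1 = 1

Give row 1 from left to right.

1 2 5 3 4

Cage m is a single given cell, leaving r1c1 = 1.
Column 1 now contains 1, so r2c1 = 3.
3 is placed in row 2; hence r2c2 = 1.
Cage k is a single given cell, so r3c4 = 2.
Cage h is given, which forces r5c3 = 3.
Cage j needs two cells with quotient 2; hence r2c3 = 2.
2 is placed in column 4, leaving r2c4 = 4.
2 is placed in row 2, so r2c5 = 5.
Cage f needs two cells with product 10, which forces r1c2 = 2.
Column 3 already has 2, leaving r1c3 = 5.
Column 4 now contains 4, which forces r1c4 = 3.
Cage c needs two cells with product 12, which forces r1c5 = 4.
Column 2 now contains 2; hence r5c2 = 4.
Cage i's pair has product 20, so r3c1 = 4.
4 is placed in column 2, so r3c2 = 5.
Row 3 now contains 4, which forces r3c3 = 1.
Row 3 already has 1, which forces r3c5 = 3.
Cage l's pair has difference 2; hence r4c1 = 5.
4 is placed in column 2, so r4c2 = 3.
Column 3 now contains 1; hence r4c3 = 4.
Row 4 now contains 5, leaving r4c4 = 1.
Row 4 already has 1, so r4c5 = 2.
4 is placed in row 5; hence r5c1 = 2.
Column 4 already has 1, so r5c4 = 5.
Column 5 already has 2; hence r5c5 = 1.
The full grid is 1 2 5 3 4 / 3 1 2 4 5 / 4 5 1 2 3 / 5 3 4 1 2 / 2 4 3 5 1.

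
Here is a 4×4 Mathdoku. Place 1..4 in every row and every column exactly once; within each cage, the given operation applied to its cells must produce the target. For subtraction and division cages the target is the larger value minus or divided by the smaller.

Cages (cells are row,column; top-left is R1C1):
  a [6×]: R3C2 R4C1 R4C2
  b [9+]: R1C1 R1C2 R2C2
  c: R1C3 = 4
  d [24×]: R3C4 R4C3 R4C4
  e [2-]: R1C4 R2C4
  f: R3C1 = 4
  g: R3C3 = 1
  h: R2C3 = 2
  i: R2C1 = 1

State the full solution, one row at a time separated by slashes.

3 2 4 1 / 1 4 2 3 / 4 3 1 2 / 2 1 3 4

C is a freebie, which forces R1C3 = 4.
Cage i is given; hence R2C1 = 1.
H is a freebie; hence R2C3 = 2.
F is a freebie, leaving R3C1 = 4.
Cage g is given, which forces R3C3 = 1.
2 is placed in column 3; hence R4C3 = 3.
Cage b has sum 9, which forces R2C2 = 4.
4 is placed in row 2, so R2C4 = 3.
Cage a needs product 6; hence R3C2 = 3.
The 3 cells of cage d must have product 24, which forces R3C4 = 2.
3 is placed in row 4, so R4C1 = 2.
The 3 cells of cage a must have product 6; hence R4C2 = 1.
Cage d needs product 24; hence R4C4 = 4.
Column 1 already has 2, so R1C1 = 3.
Column 2 now contains 3, which forces R1C2 = 2.
Column 4 already has 2, so R1C4 = 1.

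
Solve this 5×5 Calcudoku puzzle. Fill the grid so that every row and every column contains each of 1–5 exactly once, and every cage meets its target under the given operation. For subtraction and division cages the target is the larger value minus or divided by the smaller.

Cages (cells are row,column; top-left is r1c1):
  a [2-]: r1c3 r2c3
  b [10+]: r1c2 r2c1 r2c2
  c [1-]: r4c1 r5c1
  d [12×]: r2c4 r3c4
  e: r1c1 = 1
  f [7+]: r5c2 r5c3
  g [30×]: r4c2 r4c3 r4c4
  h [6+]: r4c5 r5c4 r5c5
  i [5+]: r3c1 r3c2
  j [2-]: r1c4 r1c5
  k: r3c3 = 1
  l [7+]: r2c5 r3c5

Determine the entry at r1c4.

5

Cage e is given, leaving r1c1 = 1.
Cage k is a single given cell, which forces r3c3 = 1.
The only place for 1 in row 2 is r2c2.
The only place for 5 in row 3 is r3c5.
The two cells of cage l must have sum 7, leaving r2c5 = 2.
In row 3, 4 can only go at r3c4, so r3c4 = 4.
Column 4 now contains 4, which forces r2c4 = 3.
The only place for 1 in row 4 is r4c5.
In row 4, 4 can only go at r4c1, so r4c1 = 4.
Cage b has sum 10; hence r1c2 = 4.
Row 1 now contains 4, so r1c5 = 3.
4 is placed in column 1, so r2c1 = 5.
Row 2 already has 5, so r2c3 = 4.
Column 1 now contains 5, leaving r5c1 = 3.
Column 5 now contains 3, leaving r5c5 = 4.
Row 1 already has 3, so r1c3 = 2.
Cage j's pair has difference 2, which forces r1c4 = 5.
Column 1 already has 3, which forces r3c1 = 2.
The two cells of cage i must have sum 5, which forces r3c2 = 3.
Column 4 already has 5, which forces r4c4 = 2.
2 is placed in column 3; hence r5c3 = 5.
Cage h has sum 6, so r5c4 = 1.
Row 4 already has 2, leaving r4c2 = 5.
Column 3 now contains 5; hence r4c3 = 3.
5 is placed in row 5, leaving r5c2 = 2.
The full grid is 1 4 2 5 3 / 5 1 4 3 2 / 2 3 1 4 5 / 4 5 3 2 1 / 3 2 5 1 4.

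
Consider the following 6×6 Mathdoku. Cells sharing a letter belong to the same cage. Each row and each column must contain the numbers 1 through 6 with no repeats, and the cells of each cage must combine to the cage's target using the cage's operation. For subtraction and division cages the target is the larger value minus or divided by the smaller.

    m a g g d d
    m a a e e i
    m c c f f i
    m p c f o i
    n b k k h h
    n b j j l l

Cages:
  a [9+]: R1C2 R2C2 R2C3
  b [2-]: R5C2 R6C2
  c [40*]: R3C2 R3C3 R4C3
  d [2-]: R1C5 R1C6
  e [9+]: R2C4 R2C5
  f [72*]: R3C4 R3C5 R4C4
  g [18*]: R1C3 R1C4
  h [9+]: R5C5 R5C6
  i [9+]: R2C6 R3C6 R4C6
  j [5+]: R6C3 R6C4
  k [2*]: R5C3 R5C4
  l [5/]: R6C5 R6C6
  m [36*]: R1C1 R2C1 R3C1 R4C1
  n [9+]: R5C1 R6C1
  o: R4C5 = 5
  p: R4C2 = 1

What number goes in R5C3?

Cage p is given; hence R4C2 = 1.
O is a freebie, which forces R4C5 = 5.
Column 5 now contains 5, so R6C5 = 1.
1 is placed in row 6, which forces R6C6 = 5.
Row 1 needs a 5, and only R1C2 is open for it.
The 3 cells of cage a must have sum 9, which forces R2C2 = 3.
Cage a needs sum 9, leaving R2C3 = 1.
Cage c needs product 40, which forces R3C3 = 5.
Column 3 already has 1, leaving R5C3 = 2.
2 is placed in row 5, leaving R5C4 = 1.
Column 3 now contains 2, which forces R6C3 = 3.
Row 6 already has 3, which forces R6C4 = 2.
Column 3 already has 3; hence R1C3 = 6.
Cage g's pair has product 18; hence R1C4 = 3.
Cage e needs two cells with sum 9; hence R2C4 = 5.
Cage e needs two cells with sum 9, leaving R2C5 = 4.
The 3 cells of cage c must have product 40, leaving R3C2 = 2.
Column 3 now contains 2, so R4C3 = 4.
Row 4 already has 4; hence R4C4 = 6.
Column 5 already has 4, so R1C5 = 2.
Cage d needs two cells with difference 2, which forces R1C6 = 4.
6 is placed in column 4, so R3C4 = 4.
Cage f has product 72, so R3C5 = 3.
Column 6 already has 4, leaving R3C6 = 1.
3 is placed in column 5; hence R5C5 = 6.
Row 5 already has 6, so R5C6 = 3.
Row 1 already has 2; hence R1C1 = 1.
The 4 cells of cage m must have product 36, so R2C1 = 2.
The 3 cells of cage i must have sum 9, so R2C6 = 6.
1 is placed in row 3, which forces R3C1 = 6.
Cage m needs product 36, which forces R4C1 = 3.
Column 6 already has 3; hence R4C6 = 2.
Row 5 now contains 3, which forces R5C1 = 5.
Row 5 already has 6; hence R5C2 = 4.
Cage n needs two cells with sum 9, leaving R6C1 = 4.
Cage b's pair has difference 2, so R6C2 = 6.
Filled in: 1 5 6 3 2 4 / 2 3 1 5 4 6 / 6 2 5 4 3 1 / 3 1 4 6 5 2 / 5 4 2 1 6 3 / 4 6 3 2 1 5.

2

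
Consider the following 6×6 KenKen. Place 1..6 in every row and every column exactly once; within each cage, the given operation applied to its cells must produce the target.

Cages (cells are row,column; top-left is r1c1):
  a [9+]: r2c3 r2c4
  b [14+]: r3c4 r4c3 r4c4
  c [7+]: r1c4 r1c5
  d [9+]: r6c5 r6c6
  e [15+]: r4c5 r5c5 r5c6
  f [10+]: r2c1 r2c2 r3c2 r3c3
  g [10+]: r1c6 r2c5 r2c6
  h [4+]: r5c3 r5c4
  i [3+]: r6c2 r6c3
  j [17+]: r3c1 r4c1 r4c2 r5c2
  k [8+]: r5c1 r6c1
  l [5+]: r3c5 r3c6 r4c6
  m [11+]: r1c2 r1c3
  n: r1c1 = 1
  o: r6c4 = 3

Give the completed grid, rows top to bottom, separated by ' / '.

Cage n is given; hence r1c1 = 1.
Cage o is given; hence r6c4 = 3.
Cage h needs two cells with sum 4, which forces r5c3 = 3.
Column 4 already has 3, so r5c4 = 1.
The only place for 6 in row 6 is r6c1.
6 is placed in column 1; hence r5c1 = 2.
Row 3 needs a 6, and only r3c4 is open for it.
Cage b has sum 14; hence r4c3 = 6.
Cage b has sum 14; hence r4c4 = 2.
Row 4 now contains 2, leaving r4c6 = 1.
Cage m's pair has sum 11; hence r1c2 = 6.
Column 3 already has 6, which forces r1c3 = 5.
5 is placed in row 1; hence r1c4 = 4.
Column 3 now contains 5, so r2c3 = 4.
Column 4 already has 4, which forces r2c4 = 5.
Cage l needs sum 5, leaving r3c5 = 1.
Column 6 already has 1; hence r3c6 = 3.
Cage c's pair has sum 7, so r1c5 = 3.
Column 6 now contains 3, leaving r1c6 = 2.
Row 2 already has 5; hence r2c1 = 3.
Cage f needs sum 10, leaving r2c2 = 1.
Cage g needs sum 10, so r2c5 = 2.
Cage g needs sum 10, which forces r2c6 = 6.
The 4 cells of cage f must have sum 10; hence r3c2 = 4.
1 is placed in row 3, leaving r3c3 = 2.
Column 2 now contains 4, leaving r5c2 = 5.
5 is placed in row 5, which forces r5c6 = 4.
1 is placed in column 2; hence r6c2 = 2.
2 is placed in column 3, leaving r6c3 = 1.
Column 6 now contains 4, leaving r6c6 = 5.
Row 3 now contains 4, so r3c1 = 5.
Cage j needs sum 17, which forces r4c1 = 4.
Column 2 now contains 5, leaving r4c2 = 3.
Cage e has sum 15, leaving r4c5 = 5.
Row 5 already has 4, leaving r5c5 = 6.
Row 6 already has 5; hence r6c5 = 4.

1 6 5 4 3 2 / 3 1 4 5 2 6 / 5 4 2 6 1 3 / 4 3 6 2 5 1 / 2 5 3 1 6 4 / 6 2 1 3 4 5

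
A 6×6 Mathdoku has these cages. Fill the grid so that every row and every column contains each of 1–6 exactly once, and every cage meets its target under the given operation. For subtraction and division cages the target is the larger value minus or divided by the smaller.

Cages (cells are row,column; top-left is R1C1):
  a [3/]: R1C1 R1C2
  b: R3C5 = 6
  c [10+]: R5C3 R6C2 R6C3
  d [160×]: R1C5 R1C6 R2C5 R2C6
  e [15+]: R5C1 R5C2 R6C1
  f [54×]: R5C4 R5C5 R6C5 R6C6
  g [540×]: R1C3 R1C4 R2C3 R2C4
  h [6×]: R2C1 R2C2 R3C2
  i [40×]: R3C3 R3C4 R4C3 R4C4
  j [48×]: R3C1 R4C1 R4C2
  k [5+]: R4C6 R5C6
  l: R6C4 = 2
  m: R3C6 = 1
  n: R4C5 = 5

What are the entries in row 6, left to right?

Cage b is given, leaving R3C5 = 6.
Cage m is a single given cell; hence R3C6 = 1.
N is a freebie, which forces R4C5 = 5.
Cage l is given, which forces R6C4 = 2.
The only place for 3 in row 3 is R3C2.
Row 1 needs a 1, and only R1C2 is open for it.
Cage a needs two cells with quotient 3; hence R1C1 = 3.
Cage h has product 6, leaving R2C1 = 1.
Column 2 now contains 1; hence R2C2 = 2.
Row 2 already has 2, leaving R2C5 = 4.
Row 2 now contains 4; hence R2C6 = 5.
4 is placed in column 5, so R1C5 = 2.
Column 6 already has 5; hence R1C6 = 4.
In row 4, 3 can only go at R4C6, so R4C6 = 3.
Cage f needs product 54; hence R5C4 = 3.
The 4 cells of cage f must have product 54; hence R5C5 = 1.
3 is placed in column 6, leaving R5C6 = 2.
Cage f has product 54, leaving R6C5 = 3.
3 is placed in column 6, so R6C6 = 6.
Cage g needs product 540, leaving R1C3 = 6.
The 4 cells of cage g must have product 540, leaving R1C4 = 5.
Cage g needs product 540; hence R2C3 = 3.
3 is placed in column 4; hence R2C4 = 6.
Column 4 already has 5; hence R3C4 = 4.
Column 4 already has 4, which forces R4C4 = 1.
Cage c needs sum 10, leaving R6C3 = 1.
Row 3 already has 4, which forces R3C1 = 2.
The 4 cells of cage i must have product 40, which forces R3C3 = 5.
Cage i needs product 40, which forces R4C3 = 2.
5 is placed in column 3, so R5C3 = 4.
Cage e has sum 15, so R6C1 = 4.
Cage c needs sum 10; hence R6C2 = 5.
4 is placed in column 1; hence R4C1 = 6.
Cage j needs product 48, which forces R4C2 = 4.
Cage e needs sum 15; hence R5C1 = 5.
5 is placed in column 2, so R5C2 = 6.
The full grid is 3 1 6 5 2 4 / 1 2 3 6 4 5 / 2 3 5 4 6 1 / 6 4 2 1 5 3 / 5 6 4 3 1 2 / 4 5 1 2 3 6.

4 5 1 2 3 6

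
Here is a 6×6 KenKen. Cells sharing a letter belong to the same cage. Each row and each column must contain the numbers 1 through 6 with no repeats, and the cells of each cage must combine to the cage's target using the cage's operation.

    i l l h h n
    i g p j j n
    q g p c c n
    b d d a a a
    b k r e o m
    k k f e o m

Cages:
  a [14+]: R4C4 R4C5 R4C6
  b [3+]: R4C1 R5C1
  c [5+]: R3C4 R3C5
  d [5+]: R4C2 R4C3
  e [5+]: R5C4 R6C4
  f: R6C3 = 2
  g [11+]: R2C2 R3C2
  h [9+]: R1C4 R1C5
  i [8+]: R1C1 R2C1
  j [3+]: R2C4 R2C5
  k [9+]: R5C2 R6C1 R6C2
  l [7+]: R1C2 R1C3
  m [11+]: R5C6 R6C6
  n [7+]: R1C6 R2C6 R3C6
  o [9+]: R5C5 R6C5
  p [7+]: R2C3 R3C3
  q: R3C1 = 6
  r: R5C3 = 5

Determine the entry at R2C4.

Cage q is a single given cell, which forces R3C1 = 6.
Row 3 already has 6, leaving R3C2 = 5.
Cage r is a single given cell, leaving R5C3 = 5.
Row 5 now contains 5, leaving R5C6 = 6.
Cage f is a single given cell, which forces R6C3 = 2.
Column 6 now contains 6; hence R6C6 = 5.
Column 2 already has 5, so R2C2 = 6.
Column 6 already has 5, so R4C6 = 3.
Cage o's pair has sum 9, so R5C5 = 3.
Cage o needs two cells with sum 9; hence R6C5 = 6.
Cage a has sum 14; hence R4C4 = 6.
Column 5 already has 6; hence R4C5 = 5.
Cage h needs two cells with sum 9, leaving R1C4 = 5.
5 is placed in column 5, which forces R1C5 = 4.
5 is placed in row 1; hence R1C1 = 3.
The two cells of cage l must have sum 7, so R1C2 = 1.
The two cells of cage l must have sum 7, so R1C3 = 6.
Row 1 now contains 1, which forces R1C6 = 2.
The two cells of cage i must have sum 8, which forces R2C1 = 5.
Column 2 now contains 1, which forces R4C2 = 4.
4 is placed in row 4, which forces R4C3 = 1.
Column 2 already has 4, leaving R5C2 = 2.
Column 1 already has 3, so R6C1 = 4.
Column 2 already has 4, which forces R6C2 = 3.
Row 6 now contains 3, which forces R6C4 = 1.
Column 4 now contains 1, leaving R2C4 = 2.
Cage j needs two cells with sum 3; hence R2C5 = 1.
Row 2 already has 1, which forces R2C6 = 4.
Column 5 now contains 1; hence R3C5 = 2.
Column 6 already has 4, leaving R3C6 = 1.
Row 4 already has 1, which forces R4C1 = 2.
2 is placed in row 5, which forces R5C1 = 1.
Column 4 now contains 1, leaving R5C4 = 4.
Row 2 already has 4, so R2C3 = 3.
Cage p needs two cells with sum 7, leaving R3C3 = 4.
Column 4 already has 4, so R3C4 = 3.
The full grid is 3 1 6 5 4 2 / 5 6 3 2 1 4 / 6 5 4 3 2 1 / 2 4 1 6 5 3 / 1 2 5 4 3 6 / 4 3 2 1 6 5.

2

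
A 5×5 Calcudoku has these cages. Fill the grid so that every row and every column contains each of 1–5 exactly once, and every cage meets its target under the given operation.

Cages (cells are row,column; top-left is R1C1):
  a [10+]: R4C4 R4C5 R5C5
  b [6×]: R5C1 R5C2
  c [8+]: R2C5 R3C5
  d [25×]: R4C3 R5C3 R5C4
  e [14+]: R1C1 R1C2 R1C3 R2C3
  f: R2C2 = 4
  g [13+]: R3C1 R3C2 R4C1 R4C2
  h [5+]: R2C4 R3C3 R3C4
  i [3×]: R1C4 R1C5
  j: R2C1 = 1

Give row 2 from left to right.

1 4 3 2 5

Cage j is given, which forces R2C1 = 1.
Cage f is a single given cell; hence R2C2 = 4.
Row 2 already has 1, so R2C4 = 2.
The 3 cells of cage d must have product 25, which forces R4C3 = 5.
The 3 cells of cage d must have product 25, leaving R5C3 = 1.
The 3 cells of cage d must have product 25, leaving R5C4 = 5.
Column 3 already has 5, so R2C3 = 3.
3 is placed in row 2, which forces R2C5 = 5.
Column 3 now contains 1, so R3C3 = 2.
Cage h has sum 5, leaving R3C4 = 1.
5 is placed in column 5, which forces R3C5 = 3.
Column 5 already has 3, which forces R5C5 = 4.
Column 3 already has 2; hence R1C3 = 4.
1 is placed in column 4, so R1C4 = 3.
Column 5 already has 3, leaving R1C5 = 1.
Cage g has sum 13, leaving R3C1 = 4.
3 is placed in row 3, leaving R3C2 = 5.
Cage g has sum 13, so R4C1 = 3.
Cage g needs sum 13, so R4C2 = 1.
Cage a needs sum 10; hence R4C4 = 4.
Column 5 already has 4, which forces R4C5 = 2.
Column 1 already has 3; hence R5C1 = 2.
Row 5 already has 2, leaving R5C2 = 3.
2 is placed in column 1; hence R1C1 = 5.
Column 2 now contains 5; hence R1C2 = 2.
Filled in: 5 2 4 3 1 / 1 4 3 2 5 / 4 5 2 1 3 / 3 1 5 4 2 / 2 3 1 5 4.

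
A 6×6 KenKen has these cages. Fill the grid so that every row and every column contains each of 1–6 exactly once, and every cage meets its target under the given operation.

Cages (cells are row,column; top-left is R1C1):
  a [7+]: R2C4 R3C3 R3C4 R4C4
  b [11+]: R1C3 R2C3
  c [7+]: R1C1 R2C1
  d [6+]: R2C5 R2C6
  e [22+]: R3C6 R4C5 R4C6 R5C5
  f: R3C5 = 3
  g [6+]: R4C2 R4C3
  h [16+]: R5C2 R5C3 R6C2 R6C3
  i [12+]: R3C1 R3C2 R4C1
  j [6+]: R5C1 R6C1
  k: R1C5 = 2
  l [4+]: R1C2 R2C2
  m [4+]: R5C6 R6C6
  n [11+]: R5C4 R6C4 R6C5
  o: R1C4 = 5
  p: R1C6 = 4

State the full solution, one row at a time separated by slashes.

1 3 6 5 2 4 / 6 1 5 3 4 2 / 5 4 1 2 3 6 / 3 2 4 1 6 5 / 2 6 3 4 5 1 / 4 5 2 6 1 3

Cage o is a single given cell, leaving R1C4 = 5.
Cage k is given, leaving R1C5 = 2.
Cage p is given, which forces R1C6 = 4.
Cage a has sum 7; hence R3C3 = 1.
Cage f is given, leaving R3C5 = 3.
Row 1 already has 5, which forces R1C3 = 6.
The two cells of cage b must have sum 11, so R2C3 = 5.
Row 3 now contains 3, which forces R3C4 = 2.
Cage d's pair has sum 6, leaving R2C5 = 4.
Cage d's pair has sum 6, so R2C6 = 2.
Cage c's pair has sum 7, which forces R1C1 = 1.
Row 1 now contains 1, so R1C2 = 3.
Row 2 already has 4, so R2C1 = 6.
Column 2 already has 3; hence R2C2 = 1.
1 is placed in row 2, so R2C4 = 3.
3 is placed in column 4, so R4C4 = 1.
Cage n has sum 11; hence R6C5 = 1.
1 is placed in row 6, leaving R6C6 = 3.
3 is placed in column 6, so R5C6 = 1.
In row 4, 3 can only go at R4C1, so R4C1 = 3.
The only place for 6 in row 3 is R3C6.
Cage e has sum 22, which forces R4C5 = 6.
Column 6 now contains 6, leaving R4C6 = 5.
The 4 cells of cage e must have sum 22, so R5C5 = 5.
The only place for 3 in row 5 is R5C3.
Cage h needs sum 16; hence R6C2 = 5.
Cage i has sum 12, so R3C1 = 5.
5 is placed in column 2, leaving R3C2 = 4.
4 is placed in column 2, leaving R4C2 = 2.
Row 4 already has 2, which forces R4C3 = 4.
4 is placed in column 2, which forces R5C2 = 6.
Row 5 already has 6, leaving R5C4 = 4.
Column 3 now contains 4, leaving R6C3 = 2.
Column 4 already has 4, so R6C4 = 6.
4 is placed in row 5; hence R5C1 = 2.
Row 6 now contains 2, so R6C1 = 4.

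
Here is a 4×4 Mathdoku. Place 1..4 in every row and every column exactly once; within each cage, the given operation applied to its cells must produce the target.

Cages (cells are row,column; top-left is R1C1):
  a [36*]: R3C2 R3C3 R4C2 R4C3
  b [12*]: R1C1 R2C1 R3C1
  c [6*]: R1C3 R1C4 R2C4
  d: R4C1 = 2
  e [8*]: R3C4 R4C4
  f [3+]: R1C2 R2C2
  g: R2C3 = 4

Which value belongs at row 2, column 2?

2

Cage g is a single given cell, leaving R2C3 = 4.
D is a freebie, which forces R4C1 = 2.
2 is placed in row 4, which forces R4C4 = 4.
Cage a needs product 36, which forces R3C2 = 4.
Cage a has product 36; hence R3C3 = 3.
4 is placed in column 4, leaving R3C4 = 2.
The 4 cells of cage a must have product 36, which forces R4C2 = 3.
Cage a has product 36, leaving R4C3 = 1.
Cage b has product 12; hence R1C1 = 4.
Column 3 now contains 1, which forces R1C3 = 2.
Cage b has product 12, so R2C1 = 3.
Row 2 now contains 3, leaving R2C4 = 1.
3 is placed in row 3, which forces R3C1 = 1.
2 is placed in row 1, so R1C2 = 1.
Column 4 already has 1, leaving R1C4 = 3.
Row 2 already has 1, leaving R2C2 = 2.
Filled in: 4 1 2 3 / 3 2 4 1 / 1 4 3 2 / 2 3 1 4.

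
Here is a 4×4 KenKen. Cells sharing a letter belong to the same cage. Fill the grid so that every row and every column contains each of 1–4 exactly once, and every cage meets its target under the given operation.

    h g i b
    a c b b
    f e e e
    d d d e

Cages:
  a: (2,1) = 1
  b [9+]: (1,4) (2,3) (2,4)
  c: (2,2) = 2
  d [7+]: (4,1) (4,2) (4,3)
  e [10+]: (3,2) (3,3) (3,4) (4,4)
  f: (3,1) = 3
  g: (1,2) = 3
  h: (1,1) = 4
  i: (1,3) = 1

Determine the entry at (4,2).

Cage h is given, so (1,1) = 4.
G is a freebie, leaving (1,2) = 3.
Cage i is given; hence (1,3) = 1.
Row 1 now contains 3, leaving (1,4) = 2.
Cage a is a single given cell, which forces (2,1) = 1.
Cage c is a single given cell; hence (2,2) = 2.
F is a freebie, so (3,1) = 3.
1 is placed in column 1, so (4,1) = 2.
Row 4 already has 2, leaving (4,3) = 4.
Column 3 already has 4, so (2,3) = 3.
Cage b needs sum 9, which forces (2,4) = 4.
Column 3 already has 4; hence (3,3) = 2.
4 is placed in column 4, leaving (3,4) = 1.
Row 4 already has 4, leaving (4,2) = 1.
Cage e has sum 10, so (4,4) = 3.
1 is placed in row 3, so (3,2) = 4.
Completed grid: 4 3 1 2 / 1 2 3 4 / 3 4 2 1 / 2 1 4 3.

1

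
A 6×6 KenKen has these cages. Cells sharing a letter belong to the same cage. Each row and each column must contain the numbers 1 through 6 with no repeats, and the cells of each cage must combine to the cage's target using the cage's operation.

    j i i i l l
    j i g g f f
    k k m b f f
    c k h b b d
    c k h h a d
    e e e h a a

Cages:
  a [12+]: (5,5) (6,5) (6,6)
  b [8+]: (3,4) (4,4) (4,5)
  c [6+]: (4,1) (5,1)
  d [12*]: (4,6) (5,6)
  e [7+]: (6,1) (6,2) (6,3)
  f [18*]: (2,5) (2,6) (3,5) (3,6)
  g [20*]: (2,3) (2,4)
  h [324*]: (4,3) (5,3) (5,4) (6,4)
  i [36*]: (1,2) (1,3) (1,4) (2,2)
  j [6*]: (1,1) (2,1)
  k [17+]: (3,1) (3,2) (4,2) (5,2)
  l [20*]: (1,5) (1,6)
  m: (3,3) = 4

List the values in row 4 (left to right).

5 4 3 1 2 6

M is a freebie, leaving (3,3) = 4.
Column 3 already has 4, so (2,3) = 5.
The two cells of cage g must have product 20, which forces (2,4) = 4.
Column 1 needs a 3, and only (1,1) is open for it.
Row 1 already has 3, leaving (1,2) = 6.
The two cells of cage j must have product 6, leaving (2,1) = 2.
Cage i has product 36, which forces (2,2) = 3.
The 4 cells of cage k must have sum 17, leaving (3,1) = 6.
Row 4 needs a 4, and only (4,2) is open for it.
Cage e needs sum 7; hence (6,1) = 4.
In column 2, 1 can only go at (6,2), so (6,2) = 1.
Row 6 already has 1, so (6,3) = 2.
2 is placed in column 3, which forces (1,3) = 1.
Cage i has product 36; hence (1,4) = 2.
Cage b needs sum 8; hence (4,5) = 2.
The only place for 2 in row 3 is (3,2).
Column 2 already has 2, which forces (5,2) = 5.
Cage c's pair has sum 6, which forces (4,1) = 5.
Row 4 now contains 5, leaving (4,4) = 1.
Row 5 now contains 5, so (5,1) = 1.
Row 5 already has 1, so (5,5) = 4.
Row 5 now contains 4, so (5,6) = 2.
Column 5 now contains 4; hence (1,5) = 5.
The two cells of cage l must have product 20, so (1,6) = 4.
Column 4 now contains 1, leaving (3,4) = 5.
Cage d needs two cells with product 12; hence (4,6) = 6.
Column 5 now contains 5, so (6,5) = 3.
Row 6 already has 3, so (6,6) = 5.
Cage f has product 18; hence (2,5) = 6.
Column 6 now contains 6; hence (2,6) = 1.
3 is placed in column 5, leaving (3,5) = 1.
Cage f has product 18, leaving (3,6) = 3.
Row 4 already has 6, which forces (4,3) = 3.
Cage h needs product 324; hence (5,3) = 6.
The 4 cells of cage h must have product 324, leaving (5,4) = 3.
Row 6 already has 3; hence (6,4) = 6.
The full grid is 3 6 1 2 5 4 / 2 3 5 4 6 1 / 6 2 4 5 1 3 / 5 4 3 1 2 6 / 1 5 6 3 4 2 / 4 1 2 6 3 5.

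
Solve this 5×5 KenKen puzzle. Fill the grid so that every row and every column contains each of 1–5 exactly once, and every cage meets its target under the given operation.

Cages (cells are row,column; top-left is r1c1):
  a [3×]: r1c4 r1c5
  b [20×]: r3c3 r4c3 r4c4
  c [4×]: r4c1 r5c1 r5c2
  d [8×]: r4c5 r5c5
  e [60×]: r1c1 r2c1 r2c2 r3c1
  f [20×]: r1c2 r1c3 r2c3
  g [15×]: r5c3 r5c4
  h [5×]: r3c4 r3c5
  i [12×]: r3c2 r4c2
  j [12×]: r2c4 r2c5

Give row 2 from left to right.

Row 4 needs a 3, and only r4c2 is open for it.
Column 2 already has 3, leaving r3c2 = 4.
The only place for 3 in row 3 is r3c1.
Row 3 needs a 2, and only r3c3 is open for it.
The 3 cells of cage b must have product 20, which forces r4c3 = 5.
Cage b has product 20, so r4c4 = 2.
2 is placed in row 4, so r4c5 = 4.
5 is placed in column 3, leaving r5c3 = 3.
Row 5 already has 3, so r5c4 = 5.
Column 5 already has 4, so r5c5 = 2.
Cage f needs product 20, leaving r1c2 = 5.
The two cells of cage j must have product 12, so r2c4 = 4.
Column 5 already has 4, which forces r2c5 = 3.
Column 4 now contains 5, leaving r3c4 = 1.
Cage h needs two cells with product 5, which forces r3c5 = 5.
2 is placed in row 4, so r4c1 = 1.
Cage c has product 4, so r5c1 = 4.
Row 5 now contains 2, leaving r5c2 = 1.
Column 1 already has 4; hence r1c1 = 2.
Cage f needs product 20, so r1c3 = 4.
1 is placed in column 4; hence r1c4 = 3.
Column 5 already has 3, leaving r1c5 = 1.
1 is placed in column 1, so r2c1 = 5.
Column 2 already has 1, which forces r2c2 = 2.
4 is placed in row 2, which forces r2c3 = 1.
Completed grid: 2 5 4 3 1 / 5 2 1 4 3 / 3 4 2 1 5 / 1 3 5 2 4 / 4 1 3 5 2.

5 2 1 4 3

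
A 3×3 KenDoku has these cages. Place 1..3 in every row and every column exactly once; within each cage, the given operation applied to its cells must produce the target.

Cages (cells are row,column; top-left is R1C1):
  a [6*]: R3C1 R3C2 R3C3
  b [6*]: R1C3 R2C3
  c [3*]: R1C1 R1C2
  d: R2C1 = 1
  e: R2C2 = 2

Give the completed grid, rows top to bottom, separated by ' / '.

3 1 2 / 1 2 3 / 2 3 1

D is a freebie, so R2C1 = 1.
Cage e is given, which forces R2C2 = 2.
Row 2 already has 2; hence R2C3 = 3.
1 is placed in column 1, leaving R1C1 = 3.
Cage c needs two cells with product 3, leaving R1C2 = 1.
Column 3 already has 3; hence R1C3 = 2.
Column 1 now contains 3; hence R3C1 = 2.
1 is placed in column 2; hence R3C2 = 3.
2 is placed in column 3; hence R3C3 = 1.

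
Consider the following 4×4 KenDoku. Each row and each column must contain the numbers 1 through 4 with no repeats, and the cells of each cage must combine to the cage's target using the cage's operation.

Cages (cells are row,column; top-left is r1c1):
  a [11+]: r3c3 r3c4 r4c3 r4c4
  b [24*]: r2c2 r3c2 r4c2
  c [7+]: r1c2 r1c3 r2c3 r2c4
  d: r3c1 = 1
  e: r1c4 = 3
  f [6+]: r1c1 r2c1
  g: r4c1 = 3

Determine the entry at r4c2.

2

Cage e is a single given cell, which forces r1c4 = 3.
D is a freebie, which forces r3c1 = 1.
Cage g is given, leaving r4c1 = 3.
Cage c needs sum 7, so r2c3 = 3.
Cage c needs sum 7; hence r2c4 = 1.
1 is placed in column 4, leaving r4c4 = 4.
The 3 cells of cage b must have product 24; hence r2c2 = 4.
Cage b has product 24; hence r3c2 = 3.
Cage a has sum 11, which forces r3c3 = 4.
4 is placed in column 4, leaving r3c4 = 2.
4 is placed in row 4; hence r4c2 = 2.
Cage a needs sum 11; hence r4c3 = 1.
Cage f needs two cells with sum 6, leaving r1c1 = 4.
Column 2 already has 2; hence r1c2 = 1.
Column 3 already has 1, so r1c3 = 2.
Row 2 now contains 4, so r2c1 = 2.
Completed grid: 4 1 2 3 / 2 4 3 1 / 1 3 4 2 / 3 2 1 4.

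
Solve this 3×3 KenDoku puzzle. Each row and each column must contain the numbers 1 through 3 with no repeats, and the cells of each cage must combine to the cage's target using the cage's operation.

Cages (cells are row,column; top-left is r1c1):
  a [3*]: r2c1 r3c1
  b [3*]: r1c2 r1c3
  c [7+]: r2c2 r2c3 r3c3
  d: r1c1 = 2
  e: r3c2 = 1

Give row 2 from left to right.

Cage d is given; hence r1c1 = 2.
Cage e is a single given cell, so r3c2 = 1.
Column 2 already has 1, so r1c2 = 3.
The two cells of cage b must have product 3, which forces r1c3 = 1.
Cage a needs two cells with product 3, so r2c1 = 1.
Column 2 now contains 3; hence r2c2 = 2.
Column 3 now contains 1, so r2c3 = 3.
1 is placed in row 3; hence r3c1 = 3.
Column 3 already has 3, which forces r3c3 = 2.
Filled in: 2 3 1 / 1 2 3 / 3 1 2.

1 2 3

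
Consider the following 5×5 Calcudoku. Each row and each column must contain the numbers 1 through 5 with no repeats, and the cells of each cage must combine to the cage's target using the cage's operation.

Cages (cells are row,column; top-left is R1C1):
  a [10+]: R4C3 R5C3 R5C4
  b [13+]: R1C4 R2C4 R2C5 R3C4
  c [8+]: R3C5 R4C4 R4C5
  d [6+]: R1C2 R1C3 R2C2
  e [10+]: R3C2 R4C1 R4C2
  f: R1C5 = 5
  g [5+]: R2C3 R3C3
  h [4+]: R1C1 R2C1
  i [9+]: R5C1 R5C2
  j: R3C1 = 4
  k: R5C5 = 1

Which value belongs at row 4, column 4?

1

Cage f is given, so R1C5 = 5.
J is a freebie, so R3C1 = 4.
Column 1 already has 4, leaving R5C1 = 5.
Row 5 now contains 5, which forces R5C2 = 4.
Cage k is given; hence R5C5 = 1.
Cage a needs sum 10, so R4C3 = 5.
Cage e needs sum 10, leaving R3C2 = 5.
Row 1 needs a 4, and only R1C4 is open for it.
The only place for 5 in row 2 is R2C4.
The only place for 4 in row 2 is R2C3.
The two cells of cage g must have sum 5, leaving R3C3 = 1.
Row 3 now contains 1, which forces R3C4 = 2.
2 is placed in row 3, leaving R3C5 = 3.
Column 4 now contains 2; hence R5C4 = 3.
3 is placed in column 5, leaving R2C5 = 2.
3 is placed in column 4, which forces R4C4 = 1.
Cage c has sum 8, which forces R4C5 = 4.
Row 5 already has 3, which forces R5C3 = 2.
Cage d needs sum 6, so R1C2 = 2.
2 is placed in column 3, so R1C3 = 3.
Cage d has sum 6; hence R2C2 = 1.
Column 2 already has 2; hence R4C2 = 3.
Row 1 already has 3, so R1C1 = 1.
Row 2 now contains 1, which forces R2C1 = 3.
Row 4 already has 3, leaving R4C1 = 2.
Filled in: 1 2 3 4 5 / 3 1 4 5 2 / 4 5 1 2 3 / 2 3 5 1 4 / 5 4 2 3 1.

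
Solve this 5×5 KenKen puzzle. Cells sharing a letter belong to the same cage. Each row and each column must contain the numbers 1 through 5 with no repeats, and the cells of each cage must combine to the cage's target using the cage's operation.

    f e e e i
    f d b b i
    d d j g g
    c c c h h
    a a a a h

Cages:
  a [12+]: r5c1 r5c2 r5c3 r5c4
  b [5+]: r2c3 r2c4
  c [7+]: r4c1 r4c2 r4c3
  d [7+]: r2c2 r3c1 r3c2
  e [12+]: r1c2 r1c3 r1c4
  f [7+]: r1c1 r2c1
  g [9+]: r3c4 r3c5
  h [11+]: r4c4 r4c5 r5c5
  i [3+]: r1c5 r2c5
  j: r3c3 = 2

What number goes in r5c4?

2

J is a freebie, leaving r3c3 = 2.
Row 1 needs a 1, and only r1c5 is open for it.
Column 5 now contains 1, leaving r2c5 = 2.
In row 1, 2 can only go at r1c1, so r1c1 = 2.
Cage f's pair has sum 7, which forces r2c1 = 5.
Cage c has sum 7, leaving r4c2 = 2.
Cage a has sum 12, leaving r5c4 = 2.
Row 2 needs a 3, and only r2c2 is open for it.
The 3 cells of cage d must have sum 7, which forces r3c1 = 3.
The 3 cells of cage d must have sum 7; hence r3c2 = 1.
The only place for 5 in row 4 is r4c5.
The two cells of cage g must have sum 9, which forces r3c4 = 5.
5 is placed in column 5; hence r3c5 = 4.
The 3 cells of cage h must have sum 11, so r4c4 = 3.
Cage h needs sum 11; hence r5c5 = 3.
The 3 cells of cage e must have sum 12, so r1c2 = 5.
The 3 cells of cage e must have sum 12, leaving r1c3 = 3.
3 is placed in column 4, so r1c4 = 4.
Column 4 now contains 4; hence r2c4 = 1.
5 is placed in column 2, leaving r5c2 = 4.
Row 2 already has 1, so r2c3 = 4.
4 is placed in column 3, so r4c3 = 1.
Row 5 now contains 4, leaving r5c1 = 1.
Cage a has sum 12, leaving r5c3 = 5.
Row 4 already has 1, so r4c1 = 4.
The full grid is 2 5 3 4 1 / 5 3 4 1 2 / 3 1 2 5 4 / 4 2 1 3 5 / 1 4 5 2 3.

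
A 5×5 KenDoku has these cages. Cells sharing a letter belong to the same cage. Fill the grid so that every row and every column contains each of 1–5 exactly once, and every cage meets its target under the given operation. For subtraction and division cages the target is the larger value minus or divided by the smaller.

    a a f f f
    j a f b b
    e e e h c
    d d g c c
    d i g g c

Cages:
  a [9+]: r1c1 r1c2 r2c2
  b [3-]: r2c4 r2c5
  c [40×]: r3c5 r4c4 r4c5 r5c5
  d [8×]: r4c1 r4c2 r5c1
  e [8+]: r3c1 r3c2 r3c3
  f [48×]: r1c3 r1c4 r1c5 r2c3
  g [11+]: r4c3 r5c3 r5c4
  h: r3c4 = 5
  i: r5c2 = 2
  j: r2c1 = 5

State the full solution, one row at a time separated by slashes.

J is a freebie, which forces r2c1 = 5.
Cage h is a single given cell; hence r3c4 = 5.
I is a freebie, leaving r5c2 = 2.
Cage d needs product 8, which forces r4c1 = 2.
Cage c has product 40, which forces r3c5 = 2.
The only place for 2 in row 1 is r1c4.
Cage f has product 48, which forces r2c3 = 2.
The only place for 5 in row 1 is r1c2.
Row 1 needs a 1, and only r1c1 is open for it.
The 3 cells of cage a must have sum 9; hence r2c2 = 3.
Cage d needs product 8, leaving r4c2 = 1.
Row 4 already has 1, so r4c4 = 4.
4 is placed in row 4, leaving r4c5 = 5.
Column 1 already has 1; hence r5c1 = 4.
Column 4 now contains 4, leaving r5c4 = 3.
4 is placed in row 5; hence r5c5 = 1.
Column 4 now contains 4; hence r2c4 = 1.
Column 5 already has 1, so r2c5 = 4.
Column 1 now contains 4, leaving r3c1 = 3.
Column 2 now contains 1, so r3c2 = 4.
Cage e has sum 8, leaving r3c3 = 1.
4 is placed in row 4; hence r4c3 = 3.
Row 5 already has 3, leaving r5c3 = 5.
Column 3 already has 3, which forces r1c3 = 4.
Column 5 now contains 4, which forces r1c5 = 3.

1 5 4 2 3 / 5 3 2 1 4 / 3 4 1 5 2 / 2 1 3 4 5 / 4 2 5 3 1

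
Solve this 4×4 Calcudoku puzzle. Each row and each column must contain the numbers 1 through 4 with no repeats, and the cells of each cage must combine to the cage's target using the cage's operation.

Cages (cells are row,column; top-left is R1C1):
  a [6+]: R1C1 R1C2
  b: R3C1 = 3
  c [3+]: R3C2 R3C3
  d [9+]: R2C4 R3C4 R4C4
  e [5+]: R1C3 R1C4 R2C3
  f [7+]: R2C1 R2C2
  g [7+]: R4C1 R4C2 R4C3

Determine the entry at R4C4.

Cage b is a single given cell; hence R3C1 = 3.
Column 1 already has 3; hence R2C1 = 4.
Cage f's pair has sum 7, so R2C2 = 3.
Row 2 now contains 3; hence R2C4 = 2.
2 is placed in column 4; hence R3C4 = 4.
Column 4 already has 4, so R4C4 = 3.
Column 1 now contains 4, so R1C1 = 2.
Cage a's pair has sum 6; hence R1C2 = 4.
Cage e needs sum 5, which forces R1C3 = 3.
2 is placed in column 4, leaving R1C4 = 1.
2 is placed in row 2; hence R2C3 = 1.
Column 3 now contains 1; hence R3C3 = 2.
Column 1 now contains 2, which forces R4C1 = 1.
1 is placed in row 4, so R4C2 = 2.
Column 3 now contains 2, leaving R4C3 = 4.
2 is placed in row 3, so R3C2 = 1.
The full grid is 2 4 3 1 / 4 3 1 2 / 3 1 2 4 / 1 2 4 3.

3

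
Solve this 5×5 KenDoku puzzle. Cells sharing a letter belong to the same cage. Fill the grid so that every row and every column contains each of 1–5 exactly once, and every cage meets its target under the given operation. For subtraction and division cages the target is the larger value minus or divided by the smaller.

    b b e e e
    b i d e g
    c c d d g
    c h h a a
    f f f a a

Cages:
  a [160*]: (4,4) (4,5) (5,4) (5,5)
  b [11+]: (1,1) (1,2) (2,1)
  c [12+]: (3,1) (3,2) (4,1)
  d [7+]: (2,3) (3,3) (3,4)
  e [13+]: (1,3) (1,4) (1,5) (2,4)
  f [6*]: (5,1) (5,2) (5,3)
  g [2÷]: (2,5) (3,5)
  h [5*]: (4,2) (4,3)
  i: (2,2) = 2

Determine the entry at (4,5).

Cage i is given, so (2,2) = 2.
Cage g's pair has quotient 2, so (3,5) = 2.
In row 4, 2 can only go at (4,4), so (4,4) = 2.
Cage a needs product 160; hence (4,5) = 4.
Column 4 already has 2; hence (5,4) = 4.
The 4 cells of cage a must have product 160; hence (5,5) = 5.
Column 5 already has 4, leaving (2,5) = 1.
1 is placed in column 5, so (1,5) = 3.
Row 2 already has 1, so (2,3) = 3.
3 is placed in row 2, so (2,4) = 5.
The 3 cells of cage d must have sum 7; hence (3,3) = 1.
The 3 cells of cage d must have sum 7, leaving (3,4) = 3.
1 is placed in column 3, leaving (4,3) = 5.
1 is placed in column 3, so (5,3) = 2.
Cage b has sum 11, leaving (1,1) = 2.
The 3 cells of cage b must have sum 11, leaving (1,2) = 5.
2 is placed in column 3, so (1,3) = 4.
5 is placed in column 4, so (1,4) = 1.
Row 2 now contains 5, so (2,1) = 4.
Column 1 now contains 4, so (3,1) = 5.
5 is placed in column 2, so (3,2) = 4.
Row 4 already has 5, leaving (4,1) = 3.
Row 4 already has 5, leaving (4,2) = 1.
3 is placed in column 1, which forces (5,1) = 1.
Column 2 already has 1, which forces (5,2) = 3.
Filled in: 2 5 4 1 3 / 4 2 3 5 1 / 5 4 1 3 2 / 3 1 5 2 4 / 1 3 2 4 5.

4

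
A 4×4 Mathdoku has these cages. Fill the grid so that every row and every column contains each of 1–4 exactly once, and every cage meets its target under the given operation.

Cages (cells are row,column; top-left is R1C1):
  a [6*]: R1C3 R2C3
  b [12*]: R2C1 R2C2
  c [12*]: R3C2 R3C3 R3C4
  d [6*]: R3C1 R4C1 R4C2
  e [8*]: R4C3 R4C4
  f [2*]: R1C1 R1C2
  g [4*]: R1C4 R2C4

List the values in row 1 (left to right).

1 2 3 4

In row 1, 3 can only go at R1C3, so R1C3 = 3.
Column 3 now contains 3; hence R2C3 = 2.
Column 3 already has 2, which forces R4C3 = 4.
4 is placed in row 4, leaving R4C4 = 2.
The 3 cells of cage d must have product 6, which forces R3C1 = 2.
4 is placed in column 3, leaving R3C3 = 1.
2 is placed in column 1; hence R1C1 = 1.
Cage f needs two cells with product 2, which forces R1C2 = 2.
Row 1 now contains 1, so R1C4 = 4.
Column 4 already has 4; hence R2C4 = 1.
Column 4 already has 4, leaving R3C4 = 3.
Column 1 already has 1, leaving R4C1 = 3.
Row 4 already has 3, so R4C2 = 1.
3 is placed in column 1, which forces R2C1 = 4.
Cage b needs two cells with product 12; hence R2C2 = 3.
3 is placed in row 3, so R3C2 = 4.
Filled in: 1 2 3 4 / 4 3 2 1 / 2 4 1 3 / 3 1 4 2.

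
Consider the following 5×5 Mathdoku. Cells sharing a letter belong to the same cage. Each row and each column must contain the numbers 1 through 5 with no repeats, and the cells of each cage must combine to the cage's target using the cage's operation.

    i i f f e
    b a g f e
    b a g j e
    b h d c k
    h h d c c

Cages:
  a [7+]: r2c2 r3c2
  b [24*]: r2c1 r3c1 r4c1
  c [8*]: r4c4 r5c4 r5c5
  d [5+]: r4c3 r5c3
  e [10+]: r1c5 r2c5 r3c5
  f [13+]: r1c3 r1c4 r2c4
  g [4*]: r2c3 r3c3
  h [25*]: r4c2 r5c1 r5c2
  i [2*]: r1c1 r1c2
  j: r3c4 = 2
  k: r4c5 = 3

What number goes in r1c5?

J is a freebie, leaving r3c4 = 2.
Cage h needs product 25, which forces r4c2 = 5.
Cage k is given, which forces r4c5 = 3.
Cage h has product 25, so r5c1 = 5.
The 3 cells of cage h must have product 25, so r5c2 = 1.
Row 5 already has 1; hence r5c4 = 4.
Row 5 now contains 4, so r5c5 = 2.
Cage i's pair has product 2, so r1c1 = 1.
Column 2 already has 1; hence r1c2 = 2.
Cage f needs sum 13, leaving r1c3 = 5.
The 3 cells of cage f must have sum 13, which forces r1c4 = 3.
Row 1 now contains 5; hence r1c5 = 4.
4 is placed in column 4; hence r2c4 = 5.
Row 2 now contains 5; hence r2c5 = 1.
1 is placed in column 5, which forces r3c5 = 5.
Cage d's pair has sum 5; hence r4c3 = 2.
4 is placed in column 4, leaving r4c4 = 1.
Row 5 already has 2; hence r5c3 = 3.
Cage b has product 24; hence r2c1 = 2.
1 is placed in row 2, leaving r2c3 = 4.
Cage b needs product 24, so r3c1 = 3.
3 is placed in row 3; hence r3c2 = 4.
Cage g needs two cells with product 4; hence r3c3 = 1.
2 is placed in row 4, leaving r4c1 = 4.
4 is placed in row 2, so r2c2 = 3.
The full grid is 1 2 5 3 4 / 2 3 4 5 1 / 3 4 1 2 5 / 4 5 2 1 3 / 5 1 3 4 2.

4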